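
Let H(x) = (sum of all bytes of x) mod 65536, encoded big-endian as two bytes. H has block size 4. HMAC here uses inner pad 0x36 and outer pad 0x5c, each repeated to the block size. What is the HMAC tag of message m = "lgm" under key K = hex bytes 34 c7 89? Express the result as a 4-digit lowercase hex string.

Key hex bytes 34 c7 89 is 3 bytes ≤ B = 4; zero-pad to 4 bytes: K' = 34 c7 89 00.
K' ⊕ ipad = 02 f1 bf 36.  K' ⊕ opad = 68 9b d5 5c.
Inner input = (K'⊕ipad) ∥ m = 02 f1 bf 36 ∥ 6c 67 6d.
Inner hash: sum = 2+241+191+54+108+103+109 = 808 → 03 28.
Outer input = (K'⊕opad) ∥ inner = 68 9b d5 5c ∥ 03 28.
Outer hash (tag): sum = 104+155+213+92+3+40 = 607 → 02 5f.

025f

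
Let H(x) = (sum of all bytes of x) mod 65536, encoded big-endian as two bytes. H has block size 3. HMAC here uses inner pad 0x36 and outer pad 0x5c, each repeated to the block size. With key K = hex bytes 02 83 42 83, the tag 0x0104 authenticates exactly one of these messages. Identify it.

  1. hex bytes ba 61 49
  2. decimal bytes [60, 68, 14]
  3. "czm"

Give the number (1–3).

Key hex bytes 02 83 42 83 is 4 bytes > B = 3, so hash it first: H(key) = 01 4a, then zero-pad to 3 bytes: K' = 01 4a 00.
K' ⊕ ipad = 37 7c 36; K' ⊕ opad = 5d 16 5c.
m1: inner = H(37 7c 36 ba 61 49) = 02 4d; tag = H(5d 16 5c 02 4d) = 011e
m2: inner = H(37 7c 36 3c 44 0e) = 01 77; tag = H(5d 16 5c 01 77) = 0147
m3: inner = H(37 7c 36 63 7a 6d) = 02 33; tag = H(5d 16 5c 02 33) = 0104 ← matches

3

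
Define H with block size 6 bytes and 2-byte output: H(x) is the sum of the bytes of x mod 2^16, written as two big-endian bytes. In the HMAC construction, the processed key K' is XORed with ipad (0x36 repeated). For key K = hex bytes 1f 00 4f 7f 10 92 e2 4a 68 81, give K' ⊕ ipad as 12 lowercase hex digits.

Key hex bytes 1f 00 4f 7f 10 92 e2 4a 68 81 is 10 bytes > B = 6, so hash it first: H(key) = 03 a4, then zero-pad to 6 bytes: K' = 03 a4 00 00 00 00.
XOR each byte with 0x36: 03⊕36=35, a4⊕36=92, 00⊕36=36, 00⊕36=36, 00⊕36=36, 00⊕36=36.

359236363636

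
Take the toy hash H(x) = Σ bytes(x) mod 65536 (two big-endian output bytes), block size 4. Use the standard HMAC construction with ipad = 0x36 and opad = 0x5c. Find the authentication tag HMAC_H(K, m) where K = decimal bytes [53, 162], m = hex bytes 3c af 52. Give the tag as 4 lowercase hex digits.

0261

Key decimal bytes [53, 162] = 35 a2 is 2 bytes ≤ B = 4; zero-pad to 4 bytes: K' = 35 a2 00 00.
K' ⊕ ipad = 03 94 36 36.  K' ⊕ opad = 69 fe 5c 5c.
Inner input = (K'⊕ipad) ∥ m = 03 94 36 36 ∥ 3c af 52.
Inner hash: sum = 3+148+54+54+60+175+82 = 576 → 02 40.
Outer input = (K'⊕opad) ∥ inner = 69 fe 5c 5c ∥ 02 40.
Outer hash (tag): sum = 105+254+92+92+2+64 = 609 → 02 61.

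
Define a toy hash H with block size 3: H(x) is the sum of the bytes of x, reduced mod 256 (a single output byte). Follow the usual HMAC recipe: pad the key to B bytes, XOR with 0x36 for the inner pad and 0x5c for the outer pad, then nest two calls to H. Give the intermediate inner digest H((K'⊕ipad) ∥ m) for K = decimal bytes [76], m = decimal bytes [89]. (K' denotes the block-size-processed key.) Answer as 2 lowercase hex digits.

3f

Key decimal bytes [76] = 4c is 1 byte ≤ B = 3; zero-pad to 3 bytes: K' = 4c 00 00.
K' ⊕ ipad = 7a 36 36.
Inner input = 7a 36 36 ∥ 59.
Inner hash: sum = 122+54+54+89 = 319; mod 256 = 63 → 3f.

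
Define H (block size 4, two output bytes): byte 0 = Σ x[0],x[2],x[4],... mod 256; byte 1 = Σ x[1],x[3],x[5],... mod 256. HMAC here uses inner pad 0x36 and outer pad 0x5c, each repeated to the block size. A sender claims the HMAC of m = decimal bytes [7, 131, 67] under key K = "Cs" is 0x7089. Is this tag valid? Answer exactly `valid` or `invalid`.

Key "Cs" = 43 73 is 2 bytes ≤ B = 4; zero-pad to 4 bytes: K' = 43 73 00 00.
K' ⊕ ipad = 75 45 36 36; K' ⊕ opad = 1f 2f 5c 5c.
Inner hash: even-index sum = 245 mod 256 = 245; odd-index sum = 254 mod 256 = 254 → f5 fe.
Outer hash (recomputed tag): even-index sum = 368 mod 256 = 112; odd-index sum = 393 mod 256 = 137 → 70 89.
Recomputed tag = 7089; claimed = 7089 → match.

valid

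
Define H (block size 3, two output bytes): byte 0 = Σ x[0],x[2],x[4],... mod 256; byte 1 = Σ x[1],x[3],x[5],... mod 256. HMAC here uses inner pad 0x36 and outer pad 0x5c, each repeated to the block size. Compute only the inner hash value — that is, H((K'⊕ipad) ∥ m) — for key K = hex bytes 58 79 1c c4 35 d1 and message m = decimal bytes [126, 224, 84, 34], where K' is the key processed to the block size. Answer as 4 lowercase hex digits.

Key hex bytes 58 79 1c c4 35 d1 is 6 bytes > B = 3, so hash it first: H(key) = a9 0e, then zero-pad to 3 bytes: K' = a9 0e 00.
K' ⊕ ipad = 9f 38 36.
Inner input = 9f 38 36 ∥ 7e e0 54 22.
Inner hash: even-index sum = 471 mod 256 = 215; odd-index sum = 266 mod 256 = 10 → d7 0a.

d70a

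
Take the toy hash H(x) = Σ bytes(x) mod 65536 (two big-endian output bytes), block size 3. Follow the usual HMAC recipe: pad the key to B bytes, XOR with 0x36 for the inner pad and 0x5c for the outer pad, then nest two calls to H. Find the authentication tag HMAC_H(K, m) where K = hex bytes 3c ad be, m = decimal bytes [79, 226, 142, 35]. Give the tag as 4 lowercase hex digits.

Key hex bytes 3c ad be is exactly B = 3 bytes: K' = 3c ad be.
K' ⊕ ipad = 0a 9b 88.  K' ⊕ opad = 60 f1 e2.
Inner input = (K'⊕ipad) ∥ m = 0a 9b 88 ∥ 4f e2 8e 23.
Inner hash: sum = 10+155+136+79+226+142+35 = 783 → 03 0f.
Outer input = (K'⊕opad) ∥ inner = 60 f1 e2 ∥ 03 0f.
Outer hash (tag): sum = 96+241+226+3+15 = 581 → 02 45.

0245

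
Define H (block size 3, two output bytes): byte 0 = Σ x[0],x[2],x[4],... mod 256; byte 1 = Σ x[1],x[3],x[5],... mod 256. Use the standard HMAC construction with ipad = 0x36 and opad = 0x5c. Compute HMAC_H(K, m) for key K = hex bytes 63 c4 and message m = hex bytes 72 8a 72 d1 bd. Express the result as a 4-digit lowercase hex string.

Key hex bytes 63 c4 is 2 bytes ≤ B = 3; zero-pad to 3 bytes: K' = 63 c4 00.
K' ⊕ ipad = 55 f2 36.  K' ⊕ opad = 3f 98 5c.
Inner input = (K'⊕ipad) ∥ m = 55 f2 36 ∥ 72 8a 72 d1 bd.
Inner hash: even-index sum = 486 mod 256 = 230; odd-index sum = 659 mod 256 = 147 → e6 93.
Outer input = (K'⊕opad) ∥ inner = 3f 98 5c ∥ e6 93.
Outer hash (tag): even-index sum = 302 mod 256 = 46; odd-index sum = 382 mod 256 = 126 → 2e 7e.

2e7e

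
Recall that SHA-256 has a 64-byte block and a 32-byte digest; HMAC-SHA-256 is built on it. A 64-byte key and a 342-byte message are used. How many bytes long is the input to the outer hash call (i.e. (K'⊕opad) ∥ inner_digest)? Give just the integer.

Key is 64 ≤ 64 bytes, zero-padded: |K'| = 64.
Outer input = (K'⊕opad) ∥ H(inner) → 64 + 32 = 96 bytes.

96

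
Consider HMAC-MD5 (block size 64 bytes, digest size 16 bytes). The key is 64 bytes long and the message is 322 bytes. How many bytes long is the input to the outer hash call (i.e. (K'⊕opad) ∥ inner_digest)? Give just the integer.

80

Key is 64 ≤ 64 bytes, zero-padded: |K'| = 64.
Outer input = (K'⊕opad) ∥ H(inner) → 64 + 16 = 80 bytes.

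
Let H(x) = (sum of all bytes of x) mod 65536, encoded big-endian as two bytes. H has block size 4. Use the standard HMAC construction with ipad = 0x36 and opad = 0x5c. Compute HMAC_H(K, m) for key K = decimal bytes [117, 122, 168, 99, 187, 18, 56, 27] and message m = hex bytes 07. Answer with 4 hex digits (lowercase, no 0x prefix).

0231

Key decimal bytes [117, 122, 168, 99, 187, 18, 56, 27] = 75 7a a8 63 bb 12 38 1b is 8 bytes > B = 4, so hash it first: H(key) = 03 1a, then zero-pad to 4 bytes: K' = 03 1a 00 00.
K' ⊕ ipad = 35 2c 36 36.  K' ⊕ opad = 5f 46 5c 5c.
Inner input = (K'⊕ipad) ∥ m = 35 2c 36 36 ∥ 07.
Inner hash: sum = 53+44+54+54+7 = 212 → 00 d4.
Outer input = (K'⊕opad) ∥ inner = 5f 46 5c 5c ∥ 00 d4.
Outer hash (tag): sum = 95+70+92+92+0+212 = 561 → 02 31.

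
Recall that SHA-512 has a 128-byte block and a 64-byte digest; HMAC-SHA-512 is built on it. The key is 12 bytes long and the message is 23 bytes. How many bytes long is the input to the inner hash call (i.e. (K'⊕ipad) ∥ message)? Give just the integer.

Key is 12 ≤ 128 bytes, zero-padded: |K'| = 128.
Inner input = (K'⊕ipad) ∥ m → 128 + 23 = 151 bytes.

151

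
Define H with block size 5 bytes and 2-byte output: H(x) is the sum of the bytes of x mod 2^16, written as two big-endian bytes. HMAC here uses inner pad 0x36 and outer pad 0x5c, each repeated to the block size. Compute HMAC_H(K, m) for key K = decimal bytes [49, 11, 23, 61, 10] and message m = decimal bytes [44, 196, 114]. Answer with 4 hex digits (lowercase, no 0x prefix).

01d6

Key decimal bytes [49, 11, 23, 61, 10] = 31 0b 17 3d 0a is exactly B = 5 bytes: K' = 31 0b 17 3d 0a.
K' ⊕ ipad = 07 3d 21 0b 3c.  K' ⊕ opad = 6d 57 4b 61 56.
Inner input = (K'⊕ipad) ∥ m = 07 3d 21 0b 3c ∥ 2c c4 72.
Inner hash: sum = 7+61+33+11+60+44+196+114 = 526 → 02 0e.
Outer input = (K'⊕opad) ∥ inner = 6d 57 4b 61 56 ∥ 02 0e.
Outer hash (tag): sum = 109+87+75+97+86+2+14 = 470 → 01 d6.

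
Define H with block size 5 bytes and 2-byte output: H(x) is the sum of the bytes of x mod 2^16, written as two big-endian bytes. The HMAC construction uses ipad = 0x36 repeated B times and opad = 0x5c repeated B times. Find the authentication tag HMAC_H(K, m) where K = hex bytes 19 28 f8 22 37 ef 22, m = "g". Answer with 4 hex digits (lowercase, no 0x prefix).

0344

Key hex bytes 19 28 f8 22 37 ef 22 is 7 bytes > B = 5, so hash it first: H(key) = 02 a3, then zero-pad to 5 bytes: K' = 02 a3 00 00 00.
K' ⊕ ipad = 34 95 36 36 36.  K' ⊕ opad = 5e ff 5c 5c 5c.
Inner input = (K'⊕ipad) ∥ m = 34 95 36 36 36 ∥ 67.
Inner hash: sum = 52+149+54+54+54+103 = 466 → 01 d2.
Outer input = (K'⊕opad) ∥ inner = 5e ff 5c 5c 5c ∥ 01 d2.
Outer hash (tag): sum = 94+255+92+92+92+1+210 = 836 → 03 44.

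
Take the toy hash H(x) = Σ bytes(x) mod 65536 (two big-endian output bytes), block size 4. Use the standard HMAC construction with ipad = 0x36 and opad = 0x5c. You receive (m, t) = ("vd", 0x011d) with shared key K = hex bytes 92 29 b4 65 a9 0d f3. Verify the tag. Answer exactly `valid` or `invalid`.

invalid

Key hex bytes 92 29 b4 65 a9 0d f3 is 7 bytes > B = 4, so hash it first: H(key) = 03 7d, then zero-pad to 4 bytes: K' = 03 7d 00 00.
K' ⊕ ipad = 35 4b 36 36; K' ⊕ opad = 5f 21 5c 5c.
Inner hash: sum = 53+75+54+54+118+100 = 454 → 01 c6.
Outer hash (recomputed tag): sum = 95+33+92+92+1+198 = 511 → 01 ff.
Recomputed tag = 01ff; claimed = 011d → mismatch.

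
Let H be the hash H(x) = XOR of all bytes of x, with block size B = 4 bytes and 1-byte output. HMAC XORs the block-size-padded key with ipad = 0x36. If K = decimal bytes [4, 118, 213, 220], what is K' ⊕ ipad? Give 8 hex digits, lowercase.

3240e3ea

Key decimal bytes [4, 118, 213, 220] = 04 76 d5 dc is exactly B = 4 bytes: K' = 04 76 d5 dc.
XOR each byte with 0x36: 04⊕36=32, 76⊕36=40, d5⊕36=e3, dc⊕36=ea.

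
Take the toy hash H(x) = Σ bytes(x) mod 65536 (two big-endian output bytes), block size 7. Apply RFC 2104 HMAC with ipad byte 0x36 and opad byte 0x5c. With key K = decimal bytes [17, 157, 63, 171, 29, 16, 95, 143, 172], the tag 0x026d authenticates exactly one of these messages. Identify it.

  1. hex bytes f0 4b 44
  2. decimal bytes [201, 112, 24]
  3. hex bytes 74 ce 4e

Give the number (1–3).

Key decimal bytes [17, 157, 63, 171, 29, 16, 95, 143, 172] = 11 9d 3f ab 1d 10 5f 8f ac is 9 bytes > B = 7, so hash it first: H(key) = 03 5f, then zero-pad to 7 bytes: K' = 03 5f 00 00 00 00 00.
K' ⊕ ipad = 35 69 36 36 36 36 36; K' ⊕ opad = 5f 03 5c 5c 5c 5c 5c.
m1: inner = H(35 69 36 36 36 36 36 f0 4b 44) = 03 2b; tag = H(5f 03 5c 5c 5c 5c 5c 03 2b) = 025c
m2: inner = H(35 69 36 36 36 36 36 c9 70 18) = 02 fd; tag = H(5f 03 5c 5c 5c 5c 5c 02 fd) = 032d
m3: inner = H(35 69 36 36 36 36 36 74 ce 4e) = 03 3c; tag = H(5f 03 5c 5c 5c 5c 5c 03 3c) = 026d ← matches

3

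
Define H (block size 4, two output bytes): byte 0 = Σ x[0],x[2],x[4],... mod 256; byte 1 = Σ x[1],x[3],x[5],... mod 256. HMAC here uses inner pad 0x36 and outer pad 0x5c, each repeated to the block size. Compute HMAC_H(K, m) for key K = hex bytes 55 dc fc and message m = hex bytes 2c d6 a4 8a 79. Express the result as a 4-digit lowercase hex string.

1f5c

Key hex bytes 55 dc fc is 3 bytes ≤ B = 4; zero-pad to 4 bytes: K' = 55 dc fc 00.
K' ⊕ ipad = 63 ea ca 36.  K' ⊕ opad = 09 80 a0 5c.
Inner input = (K'⊕ipad) ∥ m = 63 ea ca 36 ∥ 2c d6 a4 8a 79.
Inner hash: even-index sum = 630 mod 256 = 118; odd-index sum = 640 mod 256 = 128 → 76 80.
Outer input = (K'⊕opad) ∥ inner = 09 80 a0 5c ∥ 76 80.
Outer hash (tag): even-index sum = 287 mod 256 = 31; odd-index sum = 348 mod 256 = 92 → 1f 5c.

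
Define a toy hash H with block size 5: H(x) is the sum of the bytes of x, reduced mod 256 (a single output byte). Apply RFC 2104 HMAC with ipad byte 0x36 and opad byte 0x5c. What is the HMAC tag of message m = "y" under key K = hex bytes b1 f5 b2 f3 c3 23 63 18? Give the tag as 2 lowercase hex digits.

4b

Key hex bytes b1 f5 b2 f3 c3 23 63 18 is 8 bytes > B = 5, so hash it first: H(key) = ac, then zero-pad to 5 bytes: K' = ac 00 00 00 00.
K' ⊕ ipad = 9a 36 36 36 36.  K' ⊕ opad = f0 5c 5c 5c 5c.
Inner input = (K'⊕ipad) ∥ m = 9a 36 36 36 36 ∥ 79.
Inner hash: sum = 154+54+54+54+54+121 = 491; mod 256 = 235 → eb.
Outer input = (K'⊕opad) ∥ inner = f0 5c 5c 5c 5c ∥ eb.
Outer hash (tag): sum = 240+92+92+92+92+235 = 843; mod 256 = 75 → 4b.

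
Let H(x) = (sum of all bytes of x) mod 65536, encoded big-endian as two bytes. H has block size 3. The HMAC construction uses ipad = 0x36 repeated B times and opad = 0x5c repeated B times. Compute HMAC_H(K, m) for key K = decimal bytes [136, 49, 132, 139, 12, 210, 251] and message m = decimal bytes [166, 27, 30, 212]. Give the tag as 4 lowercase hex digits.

Key decimal bytes [136, 49, 132, 139, 12, 210, 251] = 88 31 84 8b 0c d2 fb is 7 bytes > B = 3, so hash it first: H(key) = 03 a1, then zero-pad to 3 bytes: K' = 03 a1 00.
K' ⊕ ipad = 35 97 36.  K' ⊕ opad = 5f fd 5c.
Inner input = (K'⊕ipad) ∥ m = 35 97 36 ∥ a6 1b 1e d4.
Inner hash: sum = 53+151+54+166+27+30+212 = 693 → 02 b5.
Outer input = (K'⊕opad) ∥ inner = 5f fd 5c ∥ 02 b5.
Outer hash (tag): sum = 95+253+92+2+181 = 623 → 02 6f.

026f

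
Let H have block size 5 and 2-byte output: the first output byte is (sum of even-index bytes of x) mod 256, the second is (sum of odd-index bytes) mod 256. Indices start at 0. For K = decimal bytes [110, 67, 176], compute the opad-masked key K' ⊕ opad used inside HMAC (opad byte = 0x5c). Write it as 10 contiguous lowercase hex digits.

321fec5c5c

Key decimal bytes [110, 67, 176] = 6e 43 b0 is 3 bytes ≤ B = 5; zero-pad to 5 bytes: K' = 6e 43 b0 00 00.
XOR each byte with 0x5c: 6e⊕5c=32, 43⊕5c=1f, b0⊕5c=ec, 00⊕5c=5c, 00⊕5c=5c.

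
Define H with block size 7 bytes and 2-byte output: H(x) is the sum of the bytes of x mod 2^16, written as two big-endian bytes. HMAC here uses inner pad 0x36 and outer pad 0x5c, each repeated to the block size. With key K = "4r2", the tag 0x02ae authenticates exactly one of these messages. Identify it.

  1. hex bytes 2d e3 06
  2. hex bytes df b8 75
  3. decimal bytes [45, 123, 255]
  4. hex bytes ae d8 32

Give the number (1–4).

Key "4r2" = 34 72 32 is 3 bytes ≤ B = 7; zero-pad to 7 bytes: K' = 34 72 32 00 00 00 00.
K' ⊕ ipad = 02 44 04 36 36 36 36; K' ⊕ opad = 68 2e 6e 5c 5c 5c 5c.
m1: inner = H(02 44 04 36 36 36 36 2d e3 06) = 02 38; tag = H(68 2e 6e 5c 5c 5c 5c 02 38) = 02ae ← matches
m2: inner = H(02 44 04 36 36 36 36 df b8 75) = 03 2e; tag = H(68 2e 6e 5c 5c 5c 5c 03 2e) = 02a5
m3: inner = H(02 44 04 36 36 36 36 2d 7b ff) = 02 c9; tag = H(68 2e 6e 5c 5c 5c 5c 02 c9) = 033f
m4: inner = H(02 44 04 36 36 36 36 ae d8 32) = 02 da; tag = H(68 2e 6e 5c 5c 5c 5c 02 da) = 0350

1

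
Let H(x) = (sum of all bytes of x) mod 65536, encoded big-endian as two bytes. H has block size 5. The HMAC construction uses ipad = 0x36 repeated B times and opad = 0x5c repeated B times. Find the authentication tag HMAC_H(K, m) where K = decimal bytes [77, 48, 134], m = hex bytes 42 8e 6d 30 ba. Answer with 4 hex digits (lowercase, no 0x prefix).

02d6

Key decimal bytes [77, 48, 134] = 4d 30 86 is 3 bytes ≤ B = 5; zero-pad to 5 bytes: K' = 4d 30 86 00 00.
K' ⊕ ipad = 7b 06 b0 36 36.  K' ⊕ opad = 11 6c da 5c 5c.
Inner input = (K'⊕ipad) ∥ m = 7b 06 b0 36 36 ∥ 42 8e 6d 30 ba.
Inner hash: sum = 123+6+176+54+54+66+142+109+48+186 = 964 → 03 c4.
Outer input = (K'⊕opad) ∥ inner = 11 6c da 5c 5c ∥ 03 c4.
Outer hash (tag): sum = 17+108+218+92+92+3+196 = 726 → 02 d6.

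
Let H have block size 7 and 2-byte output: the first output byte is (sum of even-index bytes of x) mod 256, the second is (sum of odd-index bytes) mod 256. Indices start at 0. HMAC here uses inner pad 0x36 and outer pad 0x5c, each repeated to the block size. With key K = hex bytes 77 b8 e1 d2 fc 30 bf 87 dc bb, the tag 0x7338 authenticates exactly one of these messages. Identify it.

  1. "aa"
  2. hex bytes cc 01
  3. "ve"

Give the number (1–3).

Key hex bytes 77 b8 e1 d2 fc 30 bf 87 dc bb is 10 bytes > B = 7, so hash it first: H(key) = ef fc, then zero-pad to 7 bytes: K' = ef fc 00 00 00 00 00.
K' ⊕ ipad = d9 ca 36 36 36 36 36; K' ⊕ opad = b3 a0 5c 5c 5c 5c 5c.
m1: inner = H(d9 ca 36 36 36 36 36 61 61) = dc 97; tag = H(b3 a0 5c 5c 5c 5c 5c dc 97) = 5e34
m2: inner = H(d9 ca 36 36 36 36 36 cc 01) = 7c 02; tag = H(b3 a0 5c 5c 5c 5c 5c 7c 02) = c9d4
m3: inner = H(d9 ca 36 36 36 36 36 76 65) = e0 ac; tag = H(b3 a0 5c 5c 5c 5c 5c e0 ac) = 7338 ← matches

3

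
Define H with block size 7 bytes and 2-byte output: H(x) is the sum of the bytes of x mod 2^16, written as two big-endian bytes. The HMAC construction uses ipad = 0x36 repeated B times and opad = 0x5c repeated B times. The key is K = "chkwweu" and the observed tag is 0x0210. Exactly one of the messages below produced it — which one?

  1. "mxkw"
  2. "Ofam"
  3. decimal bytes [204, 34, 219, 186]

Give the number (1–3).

2

Key "chkwweu" = 63 68 6b 77 77 65 75 is exactly B = 7 bytes: K' = 63 68 6b 77 77 65 75.
K' ⊕ ipad = 55 5e 5d 41 41 53 43; K' ⊕ opad = 3f 34 37 2b 2b 39 29.
m1: inner = H(55 5e 5d 41 41 53 43 6d 78 6b 77) = 03 ef; tag = H(3f 34 37 2b 2b 39 29 03 ef) = 0254
m2: inner = H(55 5e 5d 41 41 53 43 4f 66 61 6d) = 03 ab; tag = H(3f 34 37 2b 2b 39 29 03 ab) = 0210 ← matches
m3: inner = H(55 5e 5d 41 41 53 43 cc 22 db ba) = 04 ab; tag = H(3f 34 37 2b 2b 39 29 04 ab) = 0211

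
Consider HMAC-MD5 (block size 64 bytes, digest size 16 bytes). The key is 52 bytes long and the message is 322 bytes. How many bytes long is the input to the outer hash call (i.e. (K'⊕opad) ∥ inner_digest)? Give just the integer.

Key is 52 ≤ 64 bytes, zero-padded: |K'| = 64.
Outer input = (K'⊕opad) ∥ H(inner) → 64 + 16 = 80 bytes.

80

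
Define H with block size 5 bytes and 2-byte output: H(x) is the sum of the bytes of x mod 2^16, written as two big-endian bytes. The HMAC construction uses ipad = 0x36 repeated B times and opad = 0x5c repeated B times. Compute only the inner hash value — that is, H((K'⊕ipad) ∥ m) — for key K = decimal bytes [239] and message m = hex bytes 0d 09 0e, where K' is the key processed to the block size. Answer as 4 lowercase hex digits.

01d5

Key decimal bytes [239] = ef is 1 byte ≤ B = 5; zero-pad to 5 bytes: K' = ef 00 00 00 00.
K' ⊕ ipad = d9 36 36 36 36.
Inner input = d9 36 36 36 36 ∥ 0d 09 0e.
Inner hash: sum = 217+54+54+54+54+13+9+14 = 469 → 01 d5.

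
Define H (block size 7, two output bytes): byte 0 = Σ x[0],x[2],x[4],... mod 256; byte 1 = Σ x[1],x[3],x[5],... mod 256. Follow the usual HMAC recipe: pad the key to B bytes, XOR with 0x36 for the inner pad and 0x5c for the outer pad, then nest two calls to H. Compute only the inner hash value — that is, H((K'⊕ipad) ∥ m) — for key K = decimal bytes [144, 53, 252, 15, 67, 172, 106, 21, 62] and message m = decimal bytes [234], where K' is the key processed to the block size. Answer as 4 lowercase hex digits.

Key decimal bytes [144, 53, 252, 15, 67, 172, 106, 21, 62] = 90 35 fc 0f 43 ac 6a 15 3e is 9 bytes > B = 7, so hash it first: H(key) = 77 05, then zero-pad to 7 bytes: K' = 77 05 00 00 00 00 00.
K' ⊕ ipad = 41 33 36 36 36 36 36.
Inner input = 41 33 36 36 36 36 36 ∥ ea.
Inner hash: even-index sum = 227 mod 256 = 227; odd-index sum = 393 mod 256 = 137 → e3 89.

e389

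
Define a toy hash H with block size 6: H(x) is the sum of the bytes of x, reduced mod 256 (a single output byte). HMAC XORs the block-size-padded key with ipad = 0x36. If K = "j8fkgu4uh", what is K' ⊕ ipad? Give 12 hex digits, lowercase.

563636363636

Key "j8fkgu4uh" = 6a 38 66 6b 67 75 34 75 68 is 9 bytes > B = 6, so hash it first: H(key) = 60, then zero-pad to 6 bytes: K' = 60 00 00 00 00 00.
XOR each byte with 0x36: 60⊕36=56, 00⊕36=36, 00⊕36=36, 00⊕36=36, 00⊕36=36, 00⊕36=36.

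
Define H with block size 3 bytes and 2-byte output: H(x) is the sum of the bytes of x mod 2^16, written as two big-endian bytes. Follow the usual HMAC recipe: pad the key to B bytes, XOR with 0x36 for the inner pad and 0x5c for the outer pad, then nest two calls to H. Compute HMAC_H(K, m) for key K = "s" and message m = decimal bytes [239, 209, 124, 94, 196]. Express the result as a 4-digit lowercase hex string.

00fa

Key "s" = 73 is 1 byte ≤ B = 3; zero-pad to 3 bytes: K' = 73 00 00.
K' ⊕ ipad = 45 36 36.  K' ⊕ opad = 2f 5c 5c.
Inner input = (K'⊕ipad) ∥ m = 45 36 36 ∥ ef d1 7c 5e c4.
Inner hash: sum = 69+54+54+239+209+124+94+196 = 1039 → 04 0f.
Outer input = (K'⊕opad) ∥ inner = 2f 5c 5c ∥ 04 0f.
Outer hash (tag): sum = 47+92+92+4+15 = 250 → 00 fa.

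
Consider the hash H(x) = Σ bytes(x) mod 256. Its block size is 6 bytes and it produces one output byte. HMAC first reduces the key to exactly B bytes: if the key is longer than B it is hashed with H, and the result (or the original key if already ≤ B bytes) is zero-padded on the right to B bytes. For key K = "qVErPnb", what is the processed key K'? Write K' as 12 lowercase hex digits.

|K| = 7 > B = 6, so first hash the key.
H(K): sum = 113+86+69+114+80+110+98 = 670; mod 256 = 158 → 9e.
Zero-pad H(K) = 9e to 6 bytes: K' = 9e 00 00 00 00 00.

9e0000000000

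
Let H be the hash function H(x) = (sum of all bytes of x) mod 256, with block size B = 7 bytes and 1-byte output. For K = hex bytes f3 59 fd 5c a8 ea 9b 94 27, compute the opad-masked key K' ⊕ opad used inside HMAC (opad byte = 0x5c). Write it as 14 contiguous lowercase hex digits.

Key hex bytes f3 59 fd 5c a8 ea 9b 94 27 is 9 bytes > B = 7, so hash it first: H(key) = 8d, then zero-pad to 7 bytes: K' = 8d 00 00 00 00 00 00.
XOR each byte with 0x5c: 8d⊕5c=d1, 00⊕5c=5c, 00⊕5c=5c, 00⊕5c=5c, 00⊕5c=5c, 00⊕5c=5c, 00⊕5c=5c.

d15c5c5c5c5c5c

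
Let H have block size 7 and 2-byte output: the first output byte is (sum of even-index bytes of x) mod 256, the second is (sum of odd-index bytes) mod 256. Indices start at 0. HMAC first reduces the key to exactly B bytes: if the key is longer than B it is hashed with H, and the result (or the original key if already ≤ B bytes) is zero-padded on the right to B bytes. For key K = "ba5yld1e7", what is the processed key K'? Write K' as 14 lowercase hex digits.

6ba30000000000

|K| = 9 > B = 7, so first hash the key.
H(K): even-index sum = 363 mod 256 = 107; odd-index sum = 419 mod 256 = 163 → 6b a3.
Zero-pad H(K) = 6b a3 to 7 bytes: K' = 6b a3 00 00 00 00 00.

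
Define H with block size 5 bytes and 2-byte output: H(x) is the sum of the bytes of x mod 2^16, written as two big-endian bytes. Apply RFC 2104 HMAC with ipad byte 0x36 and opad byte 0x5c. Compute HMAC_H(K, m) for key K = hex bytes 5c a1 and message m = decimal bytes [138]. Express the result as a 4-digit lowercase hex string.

Key hex bytes 5c a1 is 2 bytes ≤ B = 5; zero-pad to 5 bytes: K' = 5c a1 00 00 00.
K' ⊕ ipad = 6a 97 36 36 36.  K' ⊕ opad = 00 fd 5c 5c 5c.
Inner input = (K'⊕ipad) ∥ m = 6a 97 36 36 36 ∥ 8a.
Inner hash: sum = 106+151+54+54+54+138 = 557 → 02 2d.
Outer input = (K'⊕opad) ∥ inner = 00 fd 5c 5c 5c ∥ 02 2d.
Outer hash (tag): sum = 0+253+92+92+92+2+45 = 576 → 02 40.

0240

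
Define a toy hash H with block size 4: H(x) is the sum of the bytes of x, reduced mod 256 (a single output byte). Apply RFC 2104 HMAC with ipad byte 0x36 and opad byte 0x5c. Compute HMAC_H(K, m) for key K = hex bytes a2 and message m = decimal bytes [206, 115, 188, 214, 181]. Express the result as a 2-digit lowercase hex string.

d0

Key hex bytes a2 is 1 byte ≤ B = 4; zero-pad to 4 bytes: K' = a2 00 00 00.
K' ⊕ ipad = 94 36 36 36.  K' ⊕ opad = fe 5c 5c 5c.
Inner input = (K'⊕ipad) ∥ m = 94 36 36 36 ∥ ce 73 bc d6 b5.
Inner hash: sum = 148+54+54+54+206+115+188+214+181 = 1214; mod 256 = 190 → be.
Outer input = (K'⊕opad) ∥ inner = fe 5c 5c 5c ∥ be.
Outer hash (tag): sum = 254+92+92+92+190 = 720; mod 256 = 208 → d0.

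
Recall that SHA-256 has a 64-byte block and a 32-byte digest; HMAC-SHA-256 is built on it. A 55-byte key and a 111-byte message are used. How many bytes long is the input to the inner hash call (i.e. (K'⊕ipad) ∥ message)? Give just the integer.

175

Key is 55 ≤ 64 bytes, zero-padded: |K'| = 64.
Inner input = (K'⊕ipad) ∥ m → 64 + 111 = 175 bytes.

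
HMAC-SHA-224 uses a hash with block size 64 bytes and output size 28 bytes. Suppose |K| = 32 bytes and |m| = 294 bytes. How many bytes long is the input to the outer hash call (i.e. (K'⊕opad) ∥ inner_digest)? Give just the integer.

92

Key is 32 ≤ 64 bytes, zero-padded: |K'| = 64.
Outer input = (K'⊕opad) ∥ H(inner) → 64 + 28 = 92 bytes.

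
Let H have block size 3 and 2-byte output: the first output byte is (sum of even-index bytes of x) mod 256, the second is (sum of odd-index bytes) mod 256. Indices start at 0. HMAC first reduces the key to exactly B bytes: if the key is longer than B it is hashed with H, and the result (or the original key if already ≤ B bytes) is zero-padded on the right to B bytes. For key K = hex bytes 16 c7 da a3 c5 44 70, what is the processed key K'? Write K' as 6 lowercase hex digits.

25ae00

|K| = 7 > B = 3, so first hash the key.
H(K): even-index sum = 549 mod 256 = 37; odd-index sum = 430 mod 256 = 174 → 25 ae.
Zero-pad H(K) = 25 ae to 3 bytes: K' = 25 ae 00.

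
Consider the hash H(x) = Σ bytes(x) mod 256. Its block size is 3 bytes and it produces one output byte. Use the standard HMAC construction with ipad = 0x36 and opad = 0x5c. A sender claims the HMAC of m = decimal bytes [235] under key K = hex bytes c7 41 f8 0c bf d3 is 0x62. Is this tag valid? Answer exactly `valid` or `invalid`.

Key hex bytes c7 41 f8 0c bf d3 is 6 bytes > B = 3, so hash it first: H(key) = 9e, then zero-pad to 3 bytes: K' = 9e 00 00.
K' ⊕ ipad = a8 36 36; K' ⊕ opad = c2 5c 5c.
Inner hash: sum = 168+54+54+235 = 511; mod 256 = 255 → ff.
Outer hash (recomputed tag): sum = 194+92+92+255 = 633; mod 256 = 121 → 79.
Recomputed tag = 79; claimed = 62 → mismatch.

invalid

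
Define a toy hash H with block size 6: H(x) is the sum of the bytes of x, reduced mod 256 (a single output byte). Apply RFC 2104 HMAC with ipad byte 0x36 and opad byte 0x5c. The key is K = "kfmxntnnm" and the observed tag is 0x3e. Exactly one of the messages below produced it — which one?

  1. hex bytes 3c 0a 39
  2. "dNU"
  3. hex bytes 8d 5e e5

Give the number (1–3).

Key "kfmxntnnm" = 6b 66 6d 78 6e 74 6e 6e 6d is 9 bytes > B = 6, so hash it first: H(key) = e1, then zero-pad to 6 bytes: K' = e1 00 00 00 00 00.
K' ⊕ ipad = d7 36 36 36 36 36; K' ⊕ opad = bd 5c 5c 5c 5c 5c.
m1: inner = H(d7 36 36 36 36 36 3c 0a 39) = 64; tag = H(bd 5c 5c 5c 5c 5c 64) = ed
m2: inner = H(d7 36 36 36 36 36 64 4e 55) = ec; tag = H(bd 5c 5c 5c 5c 5c ec) = 75
m3: inner = H(d7 36 36 36 36 36 8d 5e e5) = b5; tag = H(bd 5c 5c 5c 5c 5c b5) = 3e ← matches

3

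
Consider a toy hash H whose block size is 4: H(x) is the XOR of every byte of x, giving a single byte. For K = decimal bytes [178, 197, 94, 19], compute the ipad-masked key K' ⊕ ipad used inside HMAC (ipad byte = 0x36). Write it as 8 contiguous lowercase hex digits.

Key decimal bytes [178, 197, 94, 19] = b2 c5 5e 13 is exactly B = 4 bytes: K' = b2 c5 5e 13.
XOR each byte with 0x36: b2⊕36=84, c5⊕36=f3, 5e⊕36=68, 13⊕36=25.

84f36825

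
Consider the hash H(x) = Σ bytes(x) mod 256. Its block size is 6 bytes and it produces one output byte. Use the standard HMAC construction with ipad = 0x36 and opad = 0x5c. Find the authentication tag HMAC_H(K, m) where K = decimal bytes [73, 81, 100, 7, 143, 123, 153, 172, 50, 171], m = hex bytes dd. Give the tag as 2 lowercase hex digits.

2b

Key decimal bytes [73, 81, 100, 7, 143, 123, 153, 172, 50, 171] = 49 51 64 07 8f 7b 99 ac 32 ab is 10 bytes > B = 6, so hash it first: H(key) = 31, then zero-pad to 6 bytes: K' = 31 00 00 00 00 00.
K' ⊕ ipad = 07 36 36 36 36 36.  K' ⊕ opad = 6d 5c 5c 5c 5c 5c.
Inner input = (K'⊕ipad) ∥ m = 07 36 36 36 36 36 ∥ dd.
Inner hash: sum = 7+54+54+54+54+54+221 = 498; mod 256 = 242 → f2.
Outer input = (K'⊕opad) ∥ inner = 6d 5c 5c 5c 5c 5c ∥ f2.
Outer hash (tag): sum = 109+92+92+92+92+92+242 = 811; mod 256 = 43 → 2b.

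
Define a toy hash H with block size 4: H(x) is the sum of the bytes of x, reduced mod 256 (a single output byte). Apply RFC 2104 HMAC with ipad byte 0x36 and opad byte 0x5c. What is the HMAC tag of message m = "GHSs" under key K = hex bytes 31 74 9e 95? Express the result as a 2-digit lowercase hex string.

09

Key hex bytes 31 74 9e 95 is exactly B = 4 bytes: K' = 31 74 9e 95.
K' ⊕ ipad = 07 42 a8 a3.  K' ⊕ opad = 6d 28 c2 c9.
Inner input = (K'⊕ipad) ∥ m = 07 42 a8 a3 ∥ 47 48 53 73.
Inner hash: sum = 7+66+168+163+71+72+83+115 = 745; mod 256 = 233 → e9.
Outer input = (K'⊕opad) ∥ inner = 6d 28 c2 c9 ∥ e9.
Outer hash (tag): sum = 109+40+194+201+233 = 777; mod 256 = 9 → 09.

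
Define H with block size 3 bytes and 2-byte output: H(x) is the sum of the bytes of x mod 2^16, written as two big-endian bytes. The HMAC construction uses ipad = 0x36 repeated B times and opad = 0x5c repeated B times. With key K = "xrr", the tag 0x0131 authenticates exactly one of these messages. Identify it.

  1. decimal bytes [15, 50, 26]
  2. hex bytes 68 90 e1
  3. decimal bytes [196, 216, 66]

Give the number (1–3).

2

Key "xrr" = 78 72 72 is exactly B = 3 bytes: K' = 78 72 72.
K' ⊕ ipad = 4e 44 44; K' ⊕ opad = 24 2e 2e.
m1: inner = H(4e 44 44 0f 32 1a) = 01 31; tag = H(24 2e 2e 01 31) = 00b2
m2: inner = H(4e 44 44 68 90 e1) = 02 af; tag = H(24 2e 2e 02 af) = 0131 ← matches
m3: inner = H(4e 44 44 c4 d8 42) = 02 b4; tag = H(24 2e 2e 02 b4) = 0136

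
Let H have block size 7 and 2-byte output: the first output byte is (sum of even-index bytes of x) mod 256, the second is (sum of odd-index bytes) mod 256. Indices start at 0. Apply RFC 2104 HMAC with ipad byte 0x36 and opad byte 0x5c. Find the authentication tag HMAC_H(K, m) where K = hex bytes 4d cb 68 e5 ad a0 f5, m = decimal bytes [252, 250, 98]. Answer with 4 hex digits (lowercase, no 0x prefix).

a37d

Key hex bytes 4d cb 68 e5 ad a0 f5 is exactly B = 7 bytes: K' = 4d cb 68 e5 ad a0 f5.
K' ⊕ ipad = 7b fd 5e d3 9b 96 c3.  K' ⊕ opad = 11 97 34 b9 f1 fc a9.
Inner input = (K'⊕ipad) ∥ m = 7b fd 5e d3 9b 96 c3 ∥ fc fa 62.
Inner hash: even-index sum = 817 mod 256 = 49; odd-index sum = 964 mod 256 = 196 → 31 c4.
Outer input = (K'⊕opad) ∥ inner = 11 97 34 b9 f1 fc a9 ∥ 31 c4.
Outer hash (tag): even-index sum = 675 mod 256 = 163; odd-index sum = 637 mod 256 = 125 → a3 7d.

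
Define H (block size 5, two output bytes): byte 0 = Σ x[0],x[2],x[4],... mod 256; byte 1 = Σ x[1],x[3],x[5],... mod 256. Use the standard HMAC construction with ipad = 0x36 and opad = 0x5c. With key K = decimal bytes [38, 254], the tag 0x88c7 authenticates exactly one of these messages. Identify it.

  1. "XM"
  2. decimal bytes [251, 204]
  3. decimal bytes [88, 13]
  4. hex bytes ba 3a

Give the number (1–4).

Key decimal bytes [38, 254] = 26 fe is 2 bytes ≤ B = 5; zero-pad to 5 bytes: K' = 26 fe 00 00 00.
K' ⊕ ipad = 10 c8 36 36 36; K' ⊕ opad = 7a a2 5c 5c 5c.
m1: inner = H(10 c8 36 36 36 58 4d) = c9 56; tag = H(7a a2 5c 5c 5c c9 56) = 88c7 ← matches
m2: inner = H(10 c8 36 36 36 fb cc) = 48 f9; tag = H(7a a2 5c 5c 5c 48 f9) = 2b46
m3: inner = H(10 c8 36 36 36 58 0d) = 89 56; tag = H(7a a2 5c 5c 5c 89 56) = 8887
m4: inner = H(10 c8 36 36 36 ba 3a) = b6 b8; tag = H(7a a2 5c 5c 5c b6 b8) = eab4

1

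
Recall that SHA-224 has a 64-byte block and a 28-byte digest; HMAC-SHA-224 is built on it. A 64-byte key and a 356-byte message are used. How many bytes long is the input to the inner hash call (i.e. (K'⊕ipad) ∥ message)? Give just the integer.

Key is 64 ≤ 64 bytes, zero-padded: |K'| = 64.
Inner input = (K'⊕ipad) ∥ m → 64 + 356 = 420 bytes.

420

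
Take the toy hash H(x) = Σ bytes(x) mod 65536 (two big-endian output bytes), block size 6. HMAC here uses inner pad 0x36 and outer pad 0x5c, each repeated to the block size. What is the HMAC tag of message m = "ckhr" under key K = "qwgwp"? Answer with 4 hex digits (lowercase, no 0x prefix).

Key "qwgwp" = 71 77 67 77 70 is 5 bytes ≤ B = 6; zero-pad to 6 bytes: K' = 71 77 67 77 70 00.
K' ⊕ ipad = 47 41 51 41 46 36.  K' ⊕ opad = 2d 2b 3b 2b 2c 5c.
Inner input = (K'⊕ipad) ∥ m = 47 41 51 41 46 36 ∥ 63 6b 68 72.
Inner hash: sum = 71+65+81+65+70+54+99+107+104+114 = 830 → 03 3e.
Outer input = (K'⊕opad) ∥ inner = 2d 2b 3b 2b 2c 5c ∥ 03 3e.
Outer hash (tag): sum = 45+43+59+43+44+92+3+62 = 391 → 01 87.

0187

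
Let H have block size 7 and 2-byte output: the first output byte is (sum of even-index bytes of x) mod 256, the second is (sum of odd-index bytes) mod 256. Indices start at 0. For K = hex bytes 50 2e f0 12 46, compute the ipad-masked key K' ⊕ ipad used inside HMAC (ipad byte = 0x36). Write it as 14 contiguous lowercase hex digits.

Key hex bytes 50 2e f0 12 46 is 5 bytes ≤ B = 7; zero-pad to 7 bytes: K' = 50 2e f0 12 46 00 00.
XOR each byte with 0x36: 50⊕36=66, 2e⊕36=18, f0⊕36=c6, 12⊕36=24, 46⊕36=70, 00⊕36=36, 00⊕36=36.

6618c624703636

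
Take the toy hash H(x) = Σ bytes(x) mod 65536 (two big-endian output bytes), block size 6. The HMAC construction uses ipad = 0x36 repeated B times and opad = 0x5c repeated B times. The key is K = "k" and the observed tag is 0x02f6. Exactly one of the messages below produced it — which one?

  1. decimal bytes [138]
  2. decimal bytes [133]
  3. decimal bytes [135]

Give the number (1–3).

Key "k" = 6b is 1 byte ≤ B = 6; zero-pad to 6 bytes: K' = 6b 00 00 00 00 00.
K' ⊕ ipad = 5d 36 36 36 36 36; K' ⊕ opad = 37 5c 5c 5c 5c 5c.
m1: inner = H(5d 36 36 36 36 36 8a) = 01 f5; tag = H(37 5c 5c 5c 5c 5c 01 f5) = 02f9
m2: inner = H(5d 36 36 36 36 36 85) = 01 f0; tag = H(37 5c 5c 5c 5c 5c 01 f0) = 02f4
m3: inner = H(5d 36 36 36 36 36 87) = 01 f2; tag = H(37 5c 5c 5c 5c 5c 01 f2) = 02f6 ← matches

3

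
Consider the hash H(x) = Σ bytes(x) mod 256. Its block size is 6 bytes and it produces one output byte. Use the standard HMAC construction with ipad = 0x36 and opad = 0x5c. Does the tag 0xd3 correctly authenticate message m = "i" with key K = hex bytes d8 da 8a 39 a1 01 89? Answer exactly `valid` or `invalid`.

Key hex bytes d8 da 8a 39 a1 01 89 is 7 bytes > B = 6, so hash it first: H(key) = a0, then zero-pad to 6 bytes: K' = a0 00 00 00 00 00.
K' ⊕ ipad = 96 36 36 36 36 36; K' ⊕ opad = fc 5c 5c 5c 5c 5c.
Inner hash: sum = 150+54+54+54+54+54+105 = 525; mod 256 = 13 → 0d.
Outer hash (recomputed tag): sum = 252+92+92+92+92+92+13 = 725; mod 256 = 213 → d5.
Recomputed tag = d5; claimed = d3 → mismatch.

invalid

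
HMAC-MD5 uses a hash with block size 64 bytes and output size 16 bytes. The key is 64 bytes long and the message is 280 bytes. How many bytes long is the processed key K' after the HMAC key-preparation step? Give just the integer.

64

Key is 64 ≤ 64 bytes, zero-padded: |K'| = 64.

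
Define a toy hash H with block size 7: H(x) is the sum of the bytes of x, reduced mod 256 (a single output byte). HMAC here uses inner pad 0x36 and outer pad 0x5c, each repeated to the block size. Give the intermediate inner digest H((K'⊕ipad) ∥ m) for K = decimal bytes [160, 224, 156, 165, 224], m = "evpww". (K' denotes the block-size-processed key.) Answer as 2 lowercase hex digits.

Key decimal bytes [160, 224, 156, 165, 224] = a0 e0 9c a5 e0 is 5 bytes ≤ B = 7; zero-pad to 7 bytes: K' = a0 e0 9c a5 e0 00 00.
K' ⊕ ipad = 96 d6 aa 93 d6 36 36.
Inner input = 96 d6 aa 93 d6 36 36 ∥ 65 76 70 77 77.
Inner hash: sum = 150+214+170+147+214+54+54+101+118+112+119+119 = 1572; mod 256 = 36 → 24.

24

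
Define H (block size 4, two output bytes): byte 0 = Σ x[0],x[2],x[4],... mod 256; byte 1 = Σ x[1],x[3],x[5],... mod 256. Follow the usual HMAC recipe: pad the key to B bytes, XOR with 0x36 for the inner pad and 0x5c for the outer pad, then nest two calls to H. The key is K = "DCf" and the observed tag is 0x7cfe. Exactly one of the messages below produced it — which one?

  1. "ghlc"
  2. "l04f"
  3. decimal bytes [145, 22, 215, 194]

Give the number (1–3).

3

Key "DCf" = 44 43 66 is 3 bytes ≤ B = 4; zero-pad to 4 bytes: K' = 44 43 66 00.
K' ⊕ ipad = 72 75 50 36; K' ⊕ opad = 18 1f 3a 5c.
m1: inner = H(72 75 50 36 67 68 6c 63) = 95 76; tag = H(18 1f 3a 5c 95 76) = e7f1
m2: inner = H(72 75 50 36 6c 30 34 66) = 62 41; tag = H(18 1f 3a 5c 62 41) = b4bc
m3: inner = H(72 75 50 36 91 16 d7 c2) = 2a 83; tag = H(18 1f 3a 5c 2a 83) = 7cfe ← matches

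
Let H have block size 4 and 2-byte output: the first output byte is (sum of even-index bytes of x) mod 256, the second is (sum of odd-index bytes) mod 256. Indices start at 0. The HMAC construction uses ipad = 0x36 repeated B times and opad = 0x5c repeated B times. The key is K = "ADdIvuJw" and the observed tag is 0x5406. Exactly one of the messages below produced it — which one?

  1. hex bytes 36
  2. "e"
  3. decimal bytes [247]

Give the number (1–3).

1

Key "ADdIvuJw" = 41 44 64 49 76 75 4a 77 is 8 bytes > B = 4, so hash it first: H(key) = 65 79, then zero-pad to 4 bytes: K' = 65 79 00 00.
K' ⊕ ipad = 53 4f 36 36; K' ⊕ opad = 39 25 5c 5c.
m1: inner = H(53 4f 36 36 36) = bf 85; tag = H(39 25 5c 5c bf 85) = 5406 ← matches
m2: inner = H(53 4f 36 36 65) = ee 85; tag = H(39 25 5c 5c ee 85) = 8306
m3: inner = H(53 4f 36 36 f7) = 80 85; tag = H(39 25 5c 5c 80 85) = 1506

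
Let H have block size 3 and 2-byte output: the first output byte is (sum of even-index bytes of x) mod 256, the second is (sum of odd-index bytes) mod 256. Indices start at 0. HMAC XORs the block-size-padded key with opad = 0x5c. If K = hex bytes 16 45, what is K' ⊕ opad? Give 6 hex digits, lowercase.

4a195c

Key hex bytes 16 45 is 2 bytes ≤ B = 3; zero-pad to 3 bytes: K' = 16 45 00.
XOR each byte with 0x5c: 16⊕5c=4a, 45⊕5c=19, 00⊕5c=5c.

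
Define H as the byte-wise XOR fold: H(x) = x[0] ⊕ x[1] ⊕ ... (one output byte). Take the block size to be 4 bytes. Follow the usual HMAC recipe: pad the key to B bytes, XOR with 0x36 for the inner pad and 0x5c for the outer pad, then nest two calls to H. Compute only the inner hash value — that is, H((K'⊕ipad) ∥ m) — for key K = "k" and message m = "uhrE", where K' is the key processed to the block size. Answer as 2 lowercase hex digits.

41

Key "k" = 6b is 1 byte ≤ B = 4; zero-pad to 4 bytes: K' = 6b 00 00 00.
K' ⊕ ipad = 5d 36 36 36.
Inner input = 5d 36 36 36 ∥ 75 68 72 45.
Inner hash: XOR 5d⊕36⊕36⊕36⊕75⊕68⊕72⊕45 = 41.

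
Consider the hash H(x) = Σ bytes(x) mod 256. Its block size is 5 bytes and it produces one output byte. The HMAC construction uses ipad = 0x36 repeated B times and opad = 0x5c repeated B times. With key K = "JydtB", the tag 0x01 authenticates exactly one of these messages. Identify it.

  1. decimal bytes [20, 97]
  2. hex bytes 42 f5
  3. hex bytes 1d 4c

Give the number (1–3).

Key "JydtB" = 4a 79 64 74 42 is exactly B = 5 bytes: K' = 4a 79 64 74 42.
K' ⊕ ipad = 7c 4f 52 42 74; K' ⊕ opad = 16 25 38 28 1e.
m1: inner = H(7c 4f 52 42 74 14 61) = 48; tag = H(16 25 38 28 1e 48) = 01 ← matches
m2: inner = H(7c 4f 52 42 74 42 f5) = 0a; tag = H(16 25 38 28 1e 0a) = c3
m3: inner = H(7c 4f 52 42 74 1d 4c) = 3c; tag = H(16 25 38 28 1e 3c) = f5

1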